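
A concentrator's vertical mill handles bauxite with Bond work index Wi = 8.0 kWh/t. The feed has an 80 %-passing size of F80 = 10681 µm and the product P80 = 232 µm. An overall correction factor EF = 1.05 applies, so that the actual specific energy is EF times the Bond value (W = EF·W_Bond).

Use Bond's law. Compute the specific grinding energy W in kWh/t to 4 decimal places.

W = 10 Wi / √P80 − 10 Wi / √F80
1/√232 = 0.065653;  1/√10681 = 0.009676
W = 10·8.0·(0.065653 − 0.009676) = 4.4782 kWh/t
Corrected W = EF·W_Bond = 1.05·4.4782 = 4.7021 kWh/t

W = 4.7021 kWh/t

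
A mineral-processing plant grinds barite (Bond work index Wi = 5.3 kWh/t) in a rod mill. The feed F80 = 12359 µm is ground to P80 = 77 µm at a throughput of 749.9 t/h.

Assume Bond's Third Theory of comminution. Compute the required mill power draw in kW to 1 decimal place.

W = 10·Wi·[P80^(−½) − F80^(−½)]
W = 10·5.3·(1/√77 − 1/√12359) = 10·5.3·(0.104965) = 5.5632 kWh/t
Power = W × throughput = 5.5632 kWh/t × 749.9 t/h = 4171.8 kW

P = 4171.8 kW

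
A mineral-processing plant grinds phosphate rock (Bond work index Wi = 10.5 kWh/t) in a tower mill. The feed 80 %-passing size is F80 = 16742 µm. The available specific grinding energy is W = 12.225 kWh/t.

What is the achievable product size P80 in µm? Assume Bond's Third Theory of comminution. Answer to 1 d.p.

P80 = 64.9 µm

W_Bond = 10·Wi·(1/√P₈₀ − 1/√F₈₀)
P80^-0.5 = F80^-0.5 + W/(10 Wi)
  = 12.2250/(10·10.5) + 1/√16742 = 0.116429 + 0.007729 = 0.124157
P80 = (1/0.124157)² = 8.0543² = 64.87 µm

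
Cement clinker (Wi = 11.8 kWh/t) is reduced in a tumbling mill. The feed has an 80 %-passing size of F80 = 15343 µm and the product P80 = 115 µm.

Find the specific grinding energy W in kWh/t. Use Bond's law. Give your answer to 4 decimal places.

W = 10·Wi·(P80^(-½) − F80^(-½))
1/√115 = 0.093250;  1/√15343 = 0.008073
W = 10·11.8·(0.093250 − 0.008073) = 10.0509 kWh/t

W = 10.0509 kWh/t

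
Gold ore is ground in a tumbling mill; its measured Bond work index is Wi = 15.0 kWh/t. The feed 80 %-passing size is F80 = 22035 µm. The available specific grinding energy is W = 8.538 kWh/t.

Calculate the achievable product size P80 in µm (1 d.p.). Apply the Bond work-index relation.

Bond:  W = 10 Wi (1/√P − 1/√F)
1/√P80 = 1/√F80 + W/(10·Wi)
  = 8.5380/(10·15.0) + 1/√22035 = 0.056920 + 0.006737 = 0.063657
P80 = (1/0.063657)² = 15.7093² = 246.78 µm

P80 = 246.8 µm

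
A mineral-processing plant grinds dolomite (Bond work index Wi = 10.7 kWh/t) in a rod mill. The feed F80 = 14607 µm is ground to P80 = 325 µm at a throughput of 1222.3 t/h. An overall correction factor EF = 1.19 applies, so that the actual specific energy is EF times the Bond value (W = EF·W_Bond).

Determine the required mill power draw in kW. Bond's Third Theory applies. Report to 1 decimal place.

Bond: W = 10·Wi·(1/√P80 − 1/√F80)
W = 10·10.7·(1/√325 − 1/√14607) = 10·10.7·(0.047196) = 5.0500 kWh/t
Corrected W = EF·W_Bond = 1.19·5.0500 = 6.0095 kWh/t
Mill draw = 6.0095 × 1222.3 = 7345.4 kW

P = 7345.4 kW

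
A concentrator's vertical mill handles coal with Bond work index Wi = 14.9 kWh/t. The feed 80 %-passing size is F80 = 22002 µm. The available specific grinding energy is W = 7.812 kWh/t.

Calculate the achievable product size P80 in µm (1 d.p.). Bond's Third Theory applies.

P80 = 285.6 µm

W = 10 Wi (P80^-0.5 − F80^-0.5)
⇒ 1/√P80 = W/(10·Wi) + 1/√F80
  = 7.8120/(10·14.9) + 1/√22002 = 0.052430 + 0.006742 = 0.059171
P80 = (1/0.059171)² = 16.9001² = 285.61 µm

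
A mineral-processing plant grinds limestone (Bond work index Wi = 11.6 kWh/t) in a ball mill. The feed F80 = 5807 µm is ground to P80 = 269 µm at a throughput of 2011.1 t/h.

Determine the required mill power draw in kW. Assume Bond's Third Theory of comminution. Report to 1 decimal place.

P = 11162.4 kW

W = 10 Wi (1/√P80 − 1/√F80)  [Bond]
W = 10·11.6·(1/√269 − 1/√5807) = 10·11.6·(0.047848) = 5.5504 kWh/t
Power = W × throughput = 5.5504 kWh/t × 2011.1 t/h = 11162.4 kW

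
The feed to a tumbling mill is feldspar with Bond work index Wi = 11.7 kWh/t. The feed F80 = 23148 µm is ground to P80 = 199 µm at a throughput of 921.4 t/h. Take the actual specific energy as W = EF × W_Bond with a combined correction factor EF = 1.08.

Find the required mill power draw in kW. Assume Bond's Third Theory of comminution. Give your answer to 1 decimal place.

W_Bond = 10·Wi·(1/√P₈₀ − 1/√F₈₀)
W = 10·11.7·(1/√199 − 1/√23148) = 10·11.7·(0.064315) = 7.5249 kWh/t
W_actual = 1.08 × 7.5249 = 8.1269 kWh/t
Power = W × throughput = 8.1269 kWh/t × 921.4 t/h = 7488.1 kW

P = 7488.1 kW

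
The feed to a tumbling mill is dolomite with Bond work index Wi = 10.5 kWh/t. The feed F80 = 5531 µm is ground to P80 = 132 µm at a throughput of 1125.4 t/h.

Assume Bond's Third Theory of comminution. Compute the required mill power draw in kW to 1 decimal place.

P = 8696.2 kW

W = 10 Wi / √P80 − 10 Wi / √F80
W = 10·10.5·(1/√132 − 1/√5531) = 10·10.5·(0.073593) = 7.7272 kWh/t
P_mill = W·ṁ = 7.7272·1125.4 = 8696.2 kW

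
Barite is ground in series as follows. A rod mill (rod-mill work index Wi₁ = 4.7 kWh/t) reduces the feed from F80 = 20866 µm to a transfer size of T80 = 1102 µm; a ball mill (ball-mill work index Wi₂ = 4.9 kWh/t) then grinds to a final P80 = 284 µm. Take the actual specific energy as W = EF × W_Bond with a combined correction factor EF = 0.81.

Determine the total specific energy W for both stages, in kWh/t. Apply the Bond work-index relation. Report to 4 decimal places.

W = 2.0428 kWh/t

Bond: W = 10·Wi·(1/√P80 − 1/√F80)
Stage 1 (20866→1102 µm, Wi₁=4.7): W₁ = 10·4.7·(0.030124 − 0.006923) = 1.0904 kWh/t
Stage 2 (1102→284 µm, Wi₂=4.9): W₂ = 10·4.9·(0.059339 − 0.030124) = 1.4316 kWh/t
W = W₁ + W₂ = 1.0904 + 1.4316 = 2.5220 kWh/t
W_actual = 0.81 × 2.5220 = 2.0428 kWh/t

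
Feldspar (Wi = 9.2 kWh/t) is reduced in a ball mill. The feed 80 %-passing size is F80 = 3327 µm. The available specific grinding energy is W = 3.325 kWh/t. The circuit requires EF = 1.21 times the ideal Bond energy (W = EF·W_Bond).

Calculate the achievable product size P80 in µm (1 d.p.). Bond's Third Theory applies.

P80 = 448.8 µm

W_Bond = 10·Wi·(1/√P₈₀ − 1/√F₈₀)
W_Bond = W / EF = 3.325 / 1.21 = 2.7479 kWh/t
P80^-0.5 = F80^-0.5 + W_Bond/(10 Wi)
  = 2.7479/(10·9.2) + 1/√3327 = 0.029869 + 0.017337 = 0.047206
P80 = (1/0.047206)² = 21.1838² = 448.75 µm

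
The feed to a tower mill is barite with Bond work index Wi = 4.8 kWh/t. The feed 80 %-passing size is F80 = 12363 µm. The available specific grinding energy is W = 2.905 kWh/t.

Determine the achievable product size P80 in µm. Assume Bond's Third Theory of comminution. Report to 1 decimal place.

P80 = 206.9 µm

W = 10·Wi·(P80^(-½) − F80^(-½))
⇒ 1/√P80 = W/(10·Wi) + 1/√F80
  = 2.9050/(10·4.8) + 1/√12363 = 0.060521 + 0.008994 = 0.069515
P80 = (1/0.069515)² = 14.3855² = 206.94 µm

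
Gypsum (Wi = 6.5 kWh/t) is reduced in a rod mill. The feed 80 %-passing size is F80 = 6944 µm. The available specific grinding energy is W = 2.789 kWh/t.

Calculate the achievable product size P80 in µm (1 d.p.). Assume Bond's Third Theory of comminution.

W = 10·Wi·(P80^(-½) − F80^(-½))
⇒ 1/√P80 = W/(10 Wi) + 1/√F80
  = 2.7890/(10·6.5) + 1/√6944 = 0.042908 + 0.012000 = 0.054908
P80 = (1/0.054908)² = 18.2123² = 331.69 µm

P80 = 331.7 µm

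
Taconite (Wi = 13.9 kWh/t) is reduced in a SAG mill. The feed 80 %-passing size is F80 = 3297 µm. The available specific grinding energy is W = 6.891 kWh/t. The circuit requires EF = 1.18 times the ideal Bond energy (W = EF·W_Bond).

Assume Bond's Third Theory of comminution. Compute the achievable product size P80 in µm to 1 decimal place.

Bond: W = 10·Wi·(1/√P80 − 1/√F80)
W_Bond = W / EF = 6.891 / 1.18 = 5.8398 kWh/t
P80^-0.5 = F80^-0.5 + W_Bond/(10 Wi)
  = 5.8398/(10·13.9) + 1/√3297 = 0.042013 + 0.017416 = 0.059429
P80 = (1/0.059429)² = 16.8268² = 283.14 µm

P80 = 283.1 µm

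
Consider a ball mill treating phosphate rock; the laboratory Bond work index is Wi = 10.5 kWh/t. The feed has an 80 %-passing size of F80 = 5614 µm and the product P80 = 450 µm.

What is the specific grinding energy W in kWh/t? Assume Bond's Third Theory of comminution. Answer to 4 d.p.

W = 10 Wi (P80^-0.5 − F80^-0.5)
1/√450 = 0.047140;  1/√5614 = 0.013346
W = 10·10.5·(0.047140 − 0.013346) = 3.5484 kWh/t

W = 3.5484 kWh/t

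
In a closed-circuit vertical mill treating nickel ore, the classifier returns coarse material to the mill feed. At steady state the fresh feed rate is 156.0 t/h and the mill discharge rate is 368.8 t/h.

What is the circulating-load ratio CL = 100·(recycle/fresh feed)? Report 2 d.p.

Discharge = new feed + return, hence
R = M − F = 368.8 − 156.0 = 212.8 t/h
CL = 100·R/F = 100·212.8/156.0 = 136.41 %

CL = 136.41 %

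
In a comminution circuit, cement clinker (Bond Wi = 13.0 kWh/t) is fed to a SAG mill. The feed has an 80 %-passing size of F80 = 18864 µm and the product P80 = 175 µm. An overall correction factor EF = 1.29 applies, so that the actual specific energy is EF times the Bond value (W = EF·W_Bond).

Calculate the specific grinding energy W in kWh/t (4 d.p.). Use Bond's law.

W = 11.4559 kWh/t

W = 10·Wi·[P80^(−½) − F80^(−½)]
1/√175 = 0.075593;  1/√18864 = 0.007281
W = 10·13.0·(0.075593 − 0.007281) = 8.8806 kWh/t
W_actual = 1.29 × 8.8806 = 11.4559 kWh/t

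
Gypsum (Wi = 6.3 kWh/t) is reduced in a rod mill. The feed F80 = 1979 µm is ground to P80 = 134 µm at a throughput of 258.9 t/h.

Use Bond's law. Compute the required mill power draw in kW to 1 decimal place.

W = 10 Wi (P80^-0.5 − F80^-0.5)
W = 10·6.3·(1/√134 − 1/√1979) = 10·6.3·(0.063908) = 4.0262 kWh/t
P = W·T = 4.0262·258.9 = 1042.4 kW

P = 1042.4 kW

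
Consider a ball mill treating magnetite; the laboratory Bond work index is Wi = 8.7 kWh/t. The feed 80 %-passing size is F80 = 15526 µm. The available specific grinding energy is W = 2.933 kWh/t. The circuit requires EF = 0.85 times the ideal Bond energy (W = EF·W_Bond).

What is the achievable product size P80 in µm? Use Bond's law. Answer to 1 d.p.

P80 = 439.7 µm

W = 10 Wi (1/√P80 − 1/√F80)  [Bond]
W_Bond = W / EF = 2.933 / 0.85 = 3.4506 kWh/t
P80^(−½) = W_Bond/(10 Wi) + F80^(−½)
  = 3.4506/(10·8.7) + 1/√15526 = 0.039662 + 0.008025 = 0.047687
P80 = (1/0.047687)² = 20.9699² = 439.74 µm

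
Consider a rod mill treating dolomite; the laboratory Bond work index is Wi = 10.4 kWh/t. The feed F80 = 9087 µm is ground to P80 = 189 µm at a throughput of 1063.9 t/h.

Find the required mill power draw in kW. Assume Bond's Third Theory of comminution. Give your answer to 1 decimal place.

P = 6887.6 kW

W = 10 Wi / √P80 − 10 Wi / √F80
W = 10·10.4·(1/√189 − 1/√9087) = 10·10.4·(0.062249) = 6.4739 kWh/t
P = W·T = 6.4739·1063.9 = 6887.6 kW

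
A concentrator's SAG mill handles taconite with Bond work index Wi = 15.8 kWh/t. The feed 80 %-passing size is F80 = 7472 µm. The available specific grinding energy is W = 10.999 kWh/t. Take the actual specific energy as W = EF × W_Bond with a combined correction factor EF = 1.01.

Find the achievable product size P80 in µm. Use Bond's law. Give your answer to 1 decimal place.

W = 10·Wi·[P80^(−½) − F80^(−½)]
W_Bond = W / EF = 10.999 / 1.01 = 10.8901 kWh/t
⇒ 1/√P80 = W_Bond/(10 Wi) + 1/√F80
  = 10.8901/(10·15.8) + 1/√7472 = 0.068925 + 0.011569 = 0.080493
P80 = (1/0.080493)² = 12.4234² = 154.34 µm

P80 = 154.3 µm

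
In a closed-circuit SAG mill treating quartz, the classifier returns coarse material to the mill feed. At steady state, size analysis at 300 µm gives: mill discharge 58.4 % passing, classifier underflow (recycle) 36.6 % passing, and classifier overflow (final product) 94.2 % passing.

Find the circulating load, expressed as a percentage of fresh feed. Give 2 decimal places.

CL = 164.22 %

Let r = R/F. Size balance at 300 µm:
Fd + Rd = Ru + Fo ⇒ R/F = (o−d)/(d−u)
r = (94.2 − 58.4)/(58.4 − 36.6) = 35.8/21.8 = 1.6422
CL = 100·r = 164.22 %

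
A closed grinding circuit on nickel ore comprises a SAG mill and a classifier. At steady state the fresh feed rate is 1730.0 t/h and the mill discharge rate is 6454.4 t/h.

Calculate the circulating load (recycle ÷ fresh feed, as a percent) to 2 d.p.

Steady state: M = F + R.
R = M − F = 6454.4 − 1730.0 = 4724.4 t/h
CL = 100·R/F = 100·4724.4/1730.0 = 273.09 %

CL = 273.09 %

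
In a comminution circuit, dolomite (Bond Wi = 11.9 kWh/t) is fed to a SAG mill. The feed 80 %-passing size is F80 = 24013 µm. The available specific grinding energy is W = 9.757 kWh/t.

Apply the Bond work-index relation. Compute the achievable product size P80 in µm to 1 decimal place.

P80 = 127.8 µm

W = 10 Wi (P80^-0.5 − F80^-0.5)
⇒ 1/√P80 = W/(10·Wi) + 1/√F80
  = 9.7570/(10·11.9) + 1/√24013 = 0.081992 + 0.006453 = 0.088445
P80 = (1/0.088445)² = 11.3065² = 127.84 µm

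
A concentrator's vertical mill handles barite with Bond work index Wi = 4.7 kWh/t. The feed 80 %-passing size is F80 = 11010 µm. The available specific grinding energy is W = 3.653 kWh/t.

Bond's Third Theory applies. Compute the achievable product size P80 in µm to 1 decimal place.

P80 = 131.4 µm

W = 10 Wi (P80^-0.5 − F80^-0.5)
⇒ 1/√P80 = W/(10 Wi) + 1/√F80
  = 3.6530/(10·4.7) + 1/√11010 = 0.077723 + 0.009530 = 0.087254
P80 = (1/0.087254)² = 11.4608² = 131.35 µm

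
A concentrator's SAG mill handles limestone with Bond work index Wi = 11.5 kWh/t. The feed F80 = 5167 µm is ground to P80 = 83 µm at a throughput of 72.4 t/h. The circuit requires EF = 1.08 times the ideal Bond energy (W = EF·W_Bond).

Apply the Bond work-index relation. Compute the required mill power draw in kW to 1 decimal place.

W = 10 Wi (1/√P80 − 1/√F80)  [Bond]
W = 10·11.5·(1/√83 − 1/√5167) = 10·11.5·(0.095853) = 11.0230 kWh/t
Apply correction: 11.0230 × 1.08 = 11.9049 kWh/t
P = W·T = 11.9049·72.4 = 861.9 kW

P = 861.9 kW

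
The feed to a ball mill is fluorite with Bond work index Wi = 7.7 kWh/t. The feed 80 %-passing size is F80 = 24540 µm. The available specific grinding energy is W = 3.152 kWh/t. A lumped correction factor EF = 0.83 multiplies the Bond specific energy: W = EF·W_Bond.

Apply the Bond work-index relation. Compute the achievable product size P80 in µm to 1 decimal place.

P80 = 322.3 µm

W = 10 Wi (1/√P80 − 1/√F80)  [Bond]
W_Bond = W / EF = 3.152 / 0.83 = 3.7976 kWh/t
P80^-0.5 = F80^-0.5 + W_Bond/(10 Wi)
  = 3.7976/(10·7.7) + 1/√24540 = 0.049319 + 0.006384 = 0.055703
P80 = (1/0.055703)² = 17.9524² = 322.29 µm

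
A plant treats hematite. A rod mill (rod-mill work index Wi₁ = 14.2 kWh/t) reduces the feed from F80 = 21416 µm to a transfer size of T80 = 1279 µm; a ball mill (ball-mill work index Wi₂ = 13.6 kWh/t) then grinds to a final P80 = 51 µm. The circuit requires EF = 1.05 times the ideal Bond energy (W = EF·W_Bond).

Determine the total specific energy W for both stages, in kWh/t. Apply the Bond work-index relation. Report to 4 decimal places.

W = 10 Wi (P80^-0.5 − F80^-0.5)
Stage 1 (21416→1279 µm, Wi₁=14.2): W₁ = 10·14.2·(0.027962 − 0.006833) = 3.0002 kWh/t
Stage 2 (1279→51 µm, Wi₂=13.6): W₂ = 10·13.6·(0.140028 − 0.027962) = 15.2410 kWh/t
W = W₁ + W₂ = 3.0002 + 15.2410 = 18.2413 kWh/t
Apply correction: 18.2413 × 1.05 = 19.1533 kWh/t

W = 19.1533 kWh/t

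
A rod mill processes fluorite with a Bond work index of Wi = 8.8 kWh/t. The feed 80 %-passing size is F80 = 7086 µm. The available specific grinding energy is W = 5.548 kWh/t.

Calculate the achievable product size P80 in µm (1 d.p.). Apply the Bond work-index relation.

W = 10 Wi (P80^-0.5 − F80^-0.5)
P80^-0.5 = F80^-0.5 + W/(10 Wi)
  = 5.5480/(10·8.8) + 1/√7086 = 0.063045 + 0.011880 = 0.074925
P80 = (1/0.074925)² = 13.3467² = 178.13 µm

P80 = 178.1 µm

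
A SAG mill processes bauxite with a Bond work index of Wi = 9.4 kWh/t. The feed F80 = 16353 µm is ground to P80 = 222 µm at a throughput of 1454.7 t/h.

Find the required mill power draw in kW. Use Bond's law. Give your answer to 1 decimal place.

P = 8108.2 kW

W = 10·Wi·[P80^(−½) − F80^(−½)]
W = 10·9.4·(1/√222 − 1/√16353) = 10·9.4·(0.059296) = 5.5738 kWh/t
Power = W × throughput = 5.5738 kWh/t × 1454.7 t/h = 8108.2 kW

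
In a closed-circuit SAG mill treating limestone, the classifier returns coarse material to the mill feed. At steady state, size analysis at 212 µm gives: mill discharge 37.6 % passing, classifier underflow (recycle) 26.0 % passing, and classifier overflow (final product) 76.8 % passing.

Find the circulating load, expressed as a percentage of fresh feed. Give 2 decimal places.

Classifier node, passing 212 µm:
Fd + Rd = Ru + Fo ⇒ R/F = (o−d)/(d−u)
r = (76.8 − 37.6)/(37.6 − 26.0) = 39.2/11.6 = 3.3793
CL = 100·r = 337.93 %

CL = 337.93 %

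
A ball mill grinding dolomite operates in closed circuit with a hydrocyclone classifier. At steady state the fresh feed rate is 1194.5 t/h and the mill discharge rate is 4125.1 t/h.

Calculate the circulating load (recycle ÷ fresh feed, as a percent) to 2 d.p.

Steady state: M = F + R.
R = M − F = 4125.1 − 1194.5 = 2930.6 t/h
CL = 100·R/F = 100·2930.6/1194.5 = 245.34 %

CL = 245.34 %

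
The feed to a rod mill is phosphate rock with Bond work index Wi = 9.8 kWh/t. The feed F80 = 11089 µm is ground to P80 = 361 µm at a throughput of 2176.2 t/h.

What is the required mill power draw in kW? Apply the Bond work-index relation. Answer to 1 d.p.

W = 10·Wi·[P80^(−½) − F80^(−½)]
W = 10·9.8·(1/√361 − 1/√11089) = 10·9.8·(0.043135) = 4.2273 kWh/t
P = W·T = 4.2273·2176.2 = 9199.4 kW

P = 9199.4 kW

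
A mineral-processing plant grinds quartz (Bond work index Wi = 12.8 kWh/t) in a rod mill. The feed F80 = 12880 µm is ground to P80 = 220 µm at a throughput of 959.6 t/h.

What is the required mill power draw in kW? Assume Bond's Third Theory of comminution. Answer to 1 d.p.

P = 7198.8 kW

W = 10·Wi·(P80^(-½) − F80^(-½))
W = 10·12.8·(1/√220 − 1/√12880) = 10·12.8·(0.058609) = 7.5019 kWh/t
P = W·T = 7.5019·959.6 = 7198.8 kW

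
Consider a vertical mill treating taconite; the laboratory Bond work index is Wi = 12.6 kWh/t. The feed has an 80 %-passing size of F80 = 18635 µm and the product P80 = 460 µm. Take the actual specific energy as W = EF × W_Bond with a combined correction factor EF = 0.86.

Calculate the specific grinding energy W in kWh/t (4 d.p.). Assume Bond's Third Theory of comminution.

W_Bond = 10·Wi·(1/√P₈₀ − 1/√F₈₀)
1/√460 = 0.046625;  1/√18635 = 0.007325
W = 10·12.6·(0.046625 − 0.007325) = 4.9518 kWh/t
W_actual = 0.86 × 4.9518 = 4.2585 kWh/t

W = 4.2585 kWh/t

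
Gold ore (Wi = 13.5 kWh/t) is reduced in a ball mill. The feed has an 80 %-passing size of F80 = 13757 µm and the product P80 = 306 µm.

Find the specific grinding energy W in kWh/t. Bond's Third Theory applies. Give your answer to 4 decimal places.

Bond: W = 10·Wi·(1/√P80 − 1/√F80)
1/√306 = 0.057166;  1/√13757 = 0.008526
W = 10·13.5·(0.057166 − 0.008526) = 6.5664 kWh/t

W = 6.5664 kWh/t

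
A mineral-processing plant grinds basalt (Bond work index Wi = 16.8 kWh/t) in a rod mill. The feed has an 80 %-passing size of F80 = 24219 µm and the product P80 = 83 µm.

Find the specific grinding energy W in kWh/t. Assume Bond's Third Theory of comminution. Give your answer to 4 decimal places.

W = 10 Wi (1/√P80 − 1/√F80)  [Bond]
1/√83 = 0.109764;  1/√24219 = 0.006426
W = 10·16.8·(0.109764 − 0.006426) = 17.3609 kWh/t

W = 17.3609 kWh/t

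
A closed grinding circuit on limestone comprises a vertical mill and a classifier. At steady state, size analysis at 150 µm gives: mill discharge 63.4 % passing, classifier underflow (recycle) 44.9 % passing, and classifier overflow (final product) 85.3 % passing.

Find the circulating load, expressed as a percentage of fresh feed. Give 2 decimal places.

CL = 118.38 %

Two-product formula at 150 µm:
Fd + Rd = Ru + Fo ⇒ R/F = (o−d)/(d−u)
r = (85.3 − 63.4)/(63.4 − 44.9) = 21.9/18.5 = 1.1838
CL = 100·r = 118.38 %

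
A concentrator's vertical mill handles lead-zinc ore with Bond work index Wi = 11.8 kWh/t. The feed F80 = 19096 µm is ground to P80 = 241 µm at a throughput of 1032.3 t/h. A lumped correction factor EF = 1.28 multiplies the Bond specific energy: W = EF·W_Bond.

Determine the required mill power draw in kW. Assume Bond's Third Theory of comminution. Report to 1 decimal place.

P = 8915.3 kW

Bond:  W = 10 Wi (1/√P − 1/√F)
W = 10·11.8·(1/√241 − 1/√19096) = 10·11.8·(0.057179) = 6.7471 kWh/t
With EF = 1.28: W = 6.7471·1.28 = 8.6363 kWh/t
P = W·T = 8.6363·1032.3 = 8915.3 kW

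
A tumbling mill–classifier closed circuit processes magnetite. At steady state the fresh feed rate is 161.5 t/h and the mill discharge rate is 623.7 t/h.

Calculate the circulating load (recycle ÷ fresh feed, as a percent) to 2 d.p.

Discharge = new feed + return, hence
R = M − F = 623.7 − 161.5 = 462.2 t/h
CL = 100·R/F = 100·462.2/161.5 = 286.19 %

CL = 286.19 %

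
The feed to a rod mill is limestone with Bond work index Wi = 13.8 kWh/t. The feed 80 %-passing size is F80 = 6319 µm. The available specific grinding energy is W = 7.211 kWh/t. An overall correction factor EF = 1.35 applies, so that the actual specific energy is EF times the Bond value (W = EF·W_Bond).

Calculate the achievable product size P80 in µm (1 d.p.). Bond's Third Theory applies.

P80 = 380.2 µm

W = 10 Wi / √P80 − 10 Wi / √F80
W_Bond = W / EF = 7.211 / 1.35 = 5.3415 kWh/t
⇒ 1/√P80 = W_Bond/(10·Wi) + 1/√F80
  = 5.3415/(10·13.8) + 1/√6319 = 0.038706 + 0.012580 = 0.051286
P80 = (1/0.051286)² = 19.4984² = 380.19 µm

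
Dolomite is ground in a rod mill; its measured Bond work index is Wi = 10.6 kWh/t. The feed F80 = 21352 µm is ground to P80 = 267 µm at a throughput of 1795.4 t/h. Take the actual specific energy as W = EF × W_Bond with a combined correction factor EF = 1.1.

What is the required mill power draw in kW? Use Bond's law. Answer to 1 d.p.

P = 11379.0 kW

W_Bond = 10·Wi·(1/√P₈₀ − 1/√F₈₀)
W = 10·10.6·(1/√267 − 1/√21352) = 10·10.6·(0.054355) = 5.7617 kWh/t
Apply correction: 5.7617 × 1.1 = 6.3378 kWh/t
P = W·T = 6.3378·1795.4 = 11379.0 kW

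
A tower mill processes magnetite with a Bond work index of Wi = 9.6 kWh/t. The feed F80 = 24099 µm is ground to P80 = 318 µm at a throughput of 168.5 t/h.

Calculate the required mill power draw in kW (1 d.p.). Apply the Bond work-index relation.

W = 10·Wi·[P80^(−½) − F80^(−½)]
W = 10·9.6·(1/√318 − 1/√24099) = 10·9.6·(0.049636) = 4.7650 kWh/t
Mill draw = 4.7650 × 168.5 = 802.9 kW

P = 802.9 kW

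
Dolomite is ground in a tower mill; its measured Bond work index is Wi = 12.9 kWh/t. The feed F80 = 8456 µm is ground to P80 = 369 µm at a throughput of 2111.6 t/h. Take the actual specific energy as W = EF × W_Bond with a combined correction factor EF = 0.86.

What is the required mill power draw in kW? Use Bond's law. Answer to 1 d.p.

W = 10 Wi / √P80 − 10 Wi / √F80
W = 10·12.9·(1/√369 − 1/√8456) = 10·12.9·(0.041183) = 5.3126 kWh/t
W_actual = 0.86 × 5.3126 = 4.5689 kWh/t
P = W·T = 4.5689·2111.6 = 9647.6 kW

P = 9647.6 kW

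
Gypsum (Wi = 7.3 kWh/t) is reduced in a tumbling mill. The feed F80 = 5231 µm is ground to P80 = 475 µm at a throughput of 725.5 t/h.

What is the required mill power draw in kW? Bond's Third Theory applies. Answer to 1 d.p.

P = 1697.8 kW

W_Bond = 10·Wi·(1/√P₈₀ − 1/√F₈₀)
W = 10·7.3·(1/√475 − 1/√5231) = 10·7.3·(0.032057) = 2.3401 kWh/t
Mill draw = 2.3401 × 725.5 = 1697.8 kW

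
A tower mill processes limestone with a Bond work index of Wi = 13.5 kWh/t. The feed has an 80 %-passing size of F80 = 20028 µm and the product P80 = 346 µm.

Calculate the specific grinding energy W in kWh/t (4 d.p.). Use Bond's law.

W = 6.3037 kWh/t

W = 10·Wi·[P80^(−½) − F80^(−½)]
1/√346 = 0.053760;  1/√20028 = 0.007066
W = 10·13.5·(0.053760 − 0.007066) = 6.3037 kWh/t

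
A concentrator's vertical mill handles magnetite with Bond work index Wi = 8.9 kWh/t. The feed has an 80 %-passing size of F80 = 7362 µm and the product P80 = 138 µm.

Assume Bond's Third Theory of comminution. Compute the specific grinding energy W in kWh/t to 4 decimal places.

Bond: W = 10·Wi·(1/√P80 − 1/√F80)
1/√138 = 0.085126;  1/√7362 = 0.011655
W = 10·8.9·(0.085126 − 0.011655) = 6.5389 kWh/t

W = 6.5389 kWh/t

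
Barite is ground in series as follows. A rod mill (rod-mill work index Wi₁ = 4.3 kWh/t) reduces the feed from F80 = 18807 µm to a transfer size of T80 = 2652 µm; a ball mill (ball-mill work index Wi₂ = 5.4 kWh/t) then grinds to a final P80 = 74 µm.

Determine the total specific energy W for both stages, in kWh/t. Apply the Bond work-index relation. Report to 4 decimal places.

W = 5.7502 kWh/t

W = 10·Wi·[P80^(−½) − F80^(−½)]
Stage 1 (18807→2652 µm, Wi₁=4.3): W₁ = 10·4.3·(0.019418 − 0.007292) = 0.5214 kWh/t
Stage 2 (2652→74 µm, Wi₂=5.4): W₂ = 10·5.4·(0.116248 − 0.019418) = 5.2288 kWh/t
W = W₁ + W₂ = 0.5214 + 5.2288 = 5.7502 kWh/t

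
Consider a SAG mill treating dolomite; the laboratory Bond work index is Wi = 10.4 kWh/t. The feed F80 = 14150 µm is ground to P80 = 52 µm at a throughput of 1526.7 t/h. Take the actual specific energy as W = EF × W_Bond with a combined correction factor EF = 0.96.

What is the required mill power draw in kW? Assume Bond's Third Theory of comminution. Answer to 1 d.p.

P = 19856.3 kW

Bond: W = 10·Wi·(1/√P80 − 1/√F80)
W = 10·10.4·(1/√52 − 1/√14150) = 10·10.4·(0.130268) = 13.5479 kWh/t
With EF = 0.96: W = 13.5479·0.96 = 13.0060 kWh/t
P_mill = W·ṁ = 13.0060·1526.7 = 19856.3 kW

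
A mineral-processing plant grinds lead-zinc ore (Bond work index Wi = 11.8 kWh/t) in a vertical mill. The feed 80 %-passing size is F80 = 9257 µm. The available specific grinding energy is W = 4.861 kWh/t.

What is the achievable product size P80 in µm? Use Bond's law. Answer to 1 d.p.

P80 = 375.7 µm

W = 10 Wi / √P80 − 10 Wi / √F80
⇒ 1/√P80 = W/(10 Wi) + 1/√F80
  = 4.8610/(10·11.8) + 1/√9257 = 0.041195 + 0.010394 = 0.051588
P80 = (1/0.051588)² = 19.3842² = 375.75 µm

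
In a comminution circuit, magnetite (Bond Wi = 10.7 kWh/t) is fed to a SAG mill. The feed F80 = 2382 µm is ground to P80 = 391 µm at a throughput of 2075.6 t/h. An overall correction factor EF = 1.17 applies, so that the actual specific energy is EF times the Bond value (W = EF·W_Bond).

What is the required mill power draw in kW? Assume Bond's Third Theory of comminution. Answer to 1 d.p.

W = 10 Wi / √P80 − 10 Wi / √F80
W = 10·10.7·(1/√391 − 1/√2382) = 10·10.7·(0.030083) = 3.2189 kWh/t
Apply correction: 3.2189 × 1.17 = 3.7661 kWh/t
P = W·T = 3.7661·2075.6 = 7816.8 kW

P = 7816.8 kW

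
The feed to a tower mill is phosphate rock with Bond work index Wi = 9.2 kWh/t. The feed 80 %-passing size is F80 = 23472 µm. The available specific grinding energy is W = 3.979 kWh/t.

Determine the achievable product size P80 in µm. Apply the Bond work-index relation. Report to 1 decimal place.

P80 = 403.6 µm

Bond:  W = 10 Wi (1/√P − 1/√F)
P80^-0.5 = F80^-0.5 + W/(10 Wi)
  = 3.9790/(10·9.2) + 1/√23472 = 0.043250 + 0.006527 = 0.049777
P80 = (1/0.049777)² = 20.0895² = 403.59 µm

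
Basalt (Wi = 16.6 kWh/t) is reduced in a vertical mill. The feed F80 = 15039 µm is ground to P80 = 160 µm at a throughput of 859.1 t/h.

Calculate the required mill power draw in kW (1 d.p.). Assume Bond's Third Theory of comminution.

Bond:  W = 10 Wi (1/√P − 1/√F)
W = 10·16.6·(1/√160 − 1/√15039) = 10·16.6·(0.070903) = 11.7698 kWh/t
P = W·T = 11.7698·859.1 = 10111.5 kW

P = 10111.5 kW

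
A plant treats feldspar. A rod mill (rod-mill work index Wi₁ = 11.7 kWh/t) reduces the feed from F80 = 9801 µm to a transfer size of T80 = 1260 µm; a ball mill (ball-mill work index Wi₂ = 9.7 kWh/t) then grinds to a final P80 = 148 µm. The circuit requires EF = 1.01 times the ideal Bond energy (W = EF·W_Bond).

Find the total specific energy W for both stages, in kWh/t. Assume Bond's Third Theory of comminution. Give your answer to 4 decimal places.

W = 7.4285 kWh/t

W = 10 Wi (1/√P80 − 1/√F80)  [Bond]
Stage 1 (9801→1260 µm, Wi₁=11.7): W₁ = 10·11.7·(0.028172 − 0.010101) = 2.1143 kWh/t
Stage 2 (1260→148 µm, Wi₂=9.7): W₂ = 10·9.7·(0.082199 − 0.028172) = 5.2407 kWh/t
W = W₁ + W₂ = 2.1143 + 5.2407 = 7.3550 kWh/t
Apply correction: 7.3550 × 1.01 = 7.4285 kWh/t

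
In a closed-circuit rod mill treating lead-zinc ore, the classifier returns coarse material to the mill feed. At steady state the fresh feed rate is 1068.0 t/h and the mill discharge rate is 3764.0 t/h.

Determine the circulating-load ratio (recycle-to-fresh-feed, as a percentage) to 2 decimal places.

Discharge = new feed + return, hence
R = M − F = 3764.0 − 1068.0 = 2696.0 t/h
CL = 100·R/F = 100·2696.0/1068.0 = 252.43 %

CL = 252.43 %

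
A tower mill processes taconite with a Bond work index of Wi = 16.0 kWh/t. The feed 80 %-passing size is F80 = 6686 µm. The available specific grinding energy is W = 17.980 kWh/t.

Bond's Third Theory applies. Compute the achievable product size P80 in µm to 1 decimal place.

W = 10 Wi (1/√P80 − 1/√F80)  [Bond]
⇒ 1/√P80 = W/(10·Wi) + 1/√F80
  = 17.9800/(10·16.0) + 1/√6686 = 0.112375 + 0.012230 = 0.124605
P80 = (1/0.124605)² = 8.0254² = 64.41 µm

P80 = 64.4 µm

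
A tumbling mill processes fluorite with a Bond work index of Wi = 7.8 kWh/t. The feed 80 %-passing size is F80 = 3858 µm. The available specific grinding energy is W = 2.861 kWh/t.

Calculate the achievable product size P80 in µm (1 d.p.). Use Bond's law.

Bond: W = 10·Wi·(1/√P80 − 1/√F80)
P80^(−½) = W/(10 Wi) + F80^(−½)
  = 2.8610/(10·7.8) + 1/√3858 = 0.036679 + 0.016100 = 0.052779
P80 = (1/0.052779)² = 18.9468² = 358.98 µm

P80 = 359.0 µm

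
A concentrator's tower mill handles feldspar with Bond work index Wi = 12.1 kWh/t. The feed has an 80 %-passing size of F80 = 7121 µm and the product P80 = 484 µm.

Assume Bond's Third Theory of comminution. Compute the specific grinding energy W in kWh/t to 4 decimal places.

Bond:  W = 10 Wi (1/√P − 1/√F)
1/√484 = 0.045455;  1/√7121 = 0.011850
W = 10·12.1·(0.045455 − 0.011850) = 4.0661 kWh/t

W = 4.0661 kWh/t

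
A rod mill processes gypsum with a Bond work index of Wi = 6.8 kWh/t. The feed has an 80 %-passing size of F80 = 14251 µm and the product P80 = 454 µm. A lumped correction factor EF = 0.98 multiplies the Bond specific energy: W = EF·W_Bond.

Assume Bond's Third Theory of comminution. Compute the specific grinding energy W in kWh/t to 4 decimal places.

W = 10·Wi·[P80^(−½) − F80^(−½)]
1/√454 = 0.046932;  1/√14251 = 0.008377
W = 10·6.8·(0.046932 − 0.008377) = 2.6218 kWh/t
W_actual = 0.98 × 2.6218 = 2.5693 kWh/t

W = 2.5693 kWh/t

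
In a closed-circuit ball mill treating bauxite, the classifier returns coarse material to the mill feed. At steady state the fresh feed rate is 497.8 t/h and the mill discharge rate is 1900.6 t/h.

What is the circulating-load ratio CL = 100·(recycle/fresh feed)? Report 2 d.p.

Steady state: M = F + R.
R = M − F = 1900.6 − 497.8 = 1402.8 t/h
CL = 100·R/F = 100·1402.8/497.8 = 281.80 %

CL = 281.80 %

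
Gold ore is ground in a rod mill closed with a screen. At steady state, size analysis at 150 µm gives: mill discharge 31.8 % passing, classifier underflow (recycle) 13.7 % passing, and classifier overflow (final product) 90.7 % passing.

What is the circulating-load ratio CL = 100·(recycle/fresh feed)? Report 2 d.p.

Two-product formula at 150 µm:
(1+r)d = ru + o → r = (o−d)/(d−u)
r = (90.7 − 31.8)/(31.8 − 13.7) = 58.9/18.1 = 3.2541
CL = 100·r = 325.41 %

CL = 325.41 %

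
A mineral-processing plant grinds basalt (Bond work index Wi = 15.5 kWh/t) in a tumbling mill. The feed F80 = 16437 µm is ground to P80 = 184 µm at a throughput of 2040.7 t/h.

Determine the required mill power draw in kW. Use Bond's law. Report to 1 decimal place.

P = 20851.4 kW

Bond:  W = 10 Wi (1/√P − 1/√F)
W = 10·15.5·(1/√184 − 1/√16437) = 10·15.5·(0.065921) = 10.2178 kWh/t
P_mill = W·ṁ = 10.2178·2040.7 = 20851.4 kW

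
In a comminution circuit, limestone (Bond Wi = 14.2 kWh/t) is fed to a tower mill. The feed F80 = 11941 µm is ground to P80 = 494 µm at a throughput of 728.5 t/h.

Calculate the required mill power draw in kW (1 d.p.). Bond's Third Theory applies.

W = 10 Wi / √P80 − 10 Wi / √F80
W = 10·14.2·(1/√494 − 1/√11941) = 10·14.2·(0.035841) = 5.0894 kWh/t
Mill draw = 5.0894 × 728.5 = 3707.6 kW

P = 3707.6 kW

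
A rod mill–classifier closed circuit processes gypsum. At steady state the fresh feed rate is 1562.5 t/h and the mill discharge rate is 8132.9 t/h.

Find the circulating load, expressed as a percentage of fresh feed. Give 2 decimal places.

CL = 420.51 %

Mill node: discharge = fresh + recycle.
R = M − F = 8132.9 − 1562.5 = 6570.4 t/h
CL = 100·R/F = 100·6570.4/1562.5 = 420.51 %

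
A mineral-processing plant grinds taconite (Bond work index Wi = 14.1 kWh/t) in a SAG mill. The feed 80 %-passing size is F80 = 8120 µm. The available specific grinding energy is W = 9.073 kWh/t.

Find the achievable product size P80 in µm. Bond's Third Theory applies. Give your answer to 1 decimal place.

P80 = 175.7 µm

Bond:  W = 10 Wi (1/√P − 1/√F)
P80^-0.5 = F80^-0.5 + W/(10 Wi)
  = 9.0730/(10·14.1) + 1/√8120 = 0.064348 + 0.011097 = 0.075445
P80 = (1/0.075445)² = 13.2547² = 175.69 µm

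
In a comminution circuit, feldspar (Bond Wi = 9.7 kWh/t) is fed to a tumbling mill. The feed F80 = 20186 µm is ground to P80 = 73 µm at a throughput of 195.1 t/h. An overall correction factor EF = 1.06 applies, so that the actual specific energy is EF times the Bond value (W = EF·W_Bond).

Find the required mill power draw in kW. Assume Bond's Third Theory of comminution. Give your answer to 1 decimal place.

W = 10 Wi / √P80 − 10 Wi / √F80
W = 10·9.7·(1/√73 − 1/√20186) = 10·9.7·(0.110003) = 10.6703 kWh/t
Apply correction: 10.6703 × 1.06 = 11.3105 kWh/t
Mill draw = 11.3105 × 195.1 = 2206.7 kW

P = 2206.7 kW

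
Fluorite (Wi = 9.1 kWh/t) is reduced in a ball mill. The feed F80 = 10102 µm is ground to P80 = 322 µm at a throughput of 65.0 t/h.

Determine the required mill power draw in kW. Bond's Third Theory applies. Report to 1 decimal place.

W = 10 Wi (P80^-0.5 − F80^-0.5)
W = 10·9.1·(1/√322 − 1/√10102) = 10·9.1·(0.045778) = 4.1658 kWh/t
P = W·T = 4.1658·65.0 = 270.8 kW

P = 270.8 kW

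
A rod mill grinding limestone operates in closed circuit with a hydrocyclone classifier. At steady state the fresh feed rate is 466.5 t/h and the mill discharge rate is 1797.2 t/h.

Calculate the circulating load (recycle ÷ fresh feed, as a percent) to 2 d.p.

Discharge = new feed + return, hence
R = M − F = 1797.2 − 466.5 = 1330.7 t/h
CL = 100·R/F = 100·1330.7/466.5 = 285.25 %

CL = 285.25 %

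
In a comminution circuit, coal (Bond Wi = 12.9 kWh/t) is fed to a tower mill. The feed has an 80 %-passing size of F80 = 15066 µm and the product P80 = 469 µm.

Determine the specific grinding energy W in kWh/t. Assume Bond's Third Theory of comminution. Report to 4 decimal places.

W = 4.9057 kWh/t

W_Bond = 10·Wi·(1/√P₈₀ − 1/√F₈₀)
1/√469 = 0.046176;  1/√15066 = 0.008147
W = 10·12.9·(0.046176 − 0.008147) = 4.9057 kWh/t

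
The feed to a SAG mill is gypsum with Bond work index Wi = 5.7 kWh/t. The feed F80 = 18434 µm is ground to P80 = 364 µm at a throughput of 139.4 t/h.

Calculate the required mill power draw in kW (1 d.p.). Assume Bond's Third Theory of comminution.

P = 357.9 kW

W = 10·Wi·[P80^(−½) − F80^(−½)]
W = 10·5.7·(1/√364 − 1/√18434) = 10·5.7·(0.045049) = 2.5678 kWh/t
Power = W × throughput = 2.5678 kWh/t × 139.4 t/h = 357.9 kW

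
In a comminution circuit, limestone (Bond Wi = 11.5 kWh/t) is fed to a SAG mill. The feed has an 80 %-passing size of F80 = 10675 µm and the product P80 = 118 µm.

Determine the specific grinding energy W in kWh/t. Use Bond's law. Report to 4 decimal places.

W = 9.4736 kWh/t

W = 10·Wi·[P80^(−½) − F80^(−½)]
1/√118 = 0.092057;  1/√10675 = 0.009679
W = 10·11.5·(0.092057 − 0.009679) = 9.4736 kWh/t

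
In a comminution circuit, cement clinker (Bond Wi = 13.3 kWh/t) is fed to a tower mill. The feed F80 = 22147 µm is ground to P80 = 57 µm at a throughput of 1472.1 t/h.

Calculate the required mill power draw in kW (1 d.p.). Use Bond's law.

Bond:  W = 10 Wi (1/√P − 1/√F)
W = 10·13.3·(1/√57 − 1/√22147) = 10·13.3·(0.125734) = 16.7226 kWh/t
P_mill = W·ṁ = 16.7226·1472.1 = 24617.3 kW

P = 24617.3 kW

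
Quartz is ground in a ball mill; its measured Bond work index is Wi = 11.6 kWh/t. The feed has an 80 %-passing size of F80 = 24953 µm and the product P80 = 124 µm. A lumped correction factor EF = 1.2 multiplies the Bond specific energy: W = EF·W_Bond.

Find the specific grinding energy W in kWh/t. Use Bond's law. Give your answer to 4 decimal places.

W_Bond = 10·Wi·(1/√P₈₀ − 1/√F₈₀)
1/√124 = 0.089803;  1/√24953 = 0.006331
W = 10·11.6·(0.089803 − 0.006331) = 9.6828 kWh/t
W_actual = 1.2 × 9.6828 = 11.6193 kWh/t

W = 11.6193 kWh/t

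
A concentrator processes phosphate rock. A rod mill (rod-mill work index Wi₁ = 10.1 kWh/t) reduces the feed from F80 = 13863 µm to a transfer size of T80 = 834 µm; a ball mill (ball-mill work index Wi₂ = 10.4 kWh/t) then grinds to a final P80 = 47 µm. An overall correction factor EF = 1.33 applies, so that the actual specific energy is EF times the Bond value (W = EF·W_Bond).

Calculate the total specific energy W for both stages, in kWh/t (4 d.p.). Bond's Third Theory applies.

W = 10 Wi (P80^-0.5 − F80^-0.5)
Stage 1 (13863→834 µm, Wi₁=10.1): W₁ = 10·10.1·(0.034627 − 0.008493) = 2.6395 kWh/t
Stage 2 (834→47 µm, Wi₂=10.4): W₂ = 10·10.4·(0.145865 − 0.034627) = 11.5687 kWh/t
W = W₁ + W₂ = 2.6395 + 11.5687 = 14.2083 kWh/t
W_actual = 1.33 × 14.2083 = 18.8970 kWh/t

W = 18.8970 kWh/t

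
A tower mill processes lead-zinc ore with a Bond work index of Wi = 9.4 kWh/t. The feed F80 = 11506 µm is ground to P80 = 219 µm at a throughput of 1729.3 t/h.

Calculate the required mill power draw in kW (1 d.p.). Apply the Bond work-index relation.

P = 9469.0 kW

W = 10·Wi·[P80^(−½) − F80^(−½)]
W = 10·9.4·(1/√219 − 1/√11506) = 10·9.4·(0.058251) = 5.4756 kWh/t
Mill draw = 5.4756 × 1729.3 = 9469.0 kW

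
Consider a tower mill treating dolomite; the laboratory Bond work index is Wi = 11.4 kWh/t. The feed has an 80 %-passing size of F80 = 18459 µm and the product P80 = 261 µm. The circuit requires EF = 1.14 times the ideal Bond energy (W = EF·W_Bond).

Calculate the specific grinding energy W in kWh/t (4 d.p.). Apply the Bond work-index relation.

W = 10 Wi (1/√P80 − 1/√F80)  [Bond]
1/√261 = 0.061898;  1/√18459 = 0.007360
W = 10·11.4·(0.061898 − 0.007360) = 6.2173 kWh/t
With EF = 1.14: W = 6.2173·1.14 = 7.0878 kWh/t

W = 7.0878 kWh/t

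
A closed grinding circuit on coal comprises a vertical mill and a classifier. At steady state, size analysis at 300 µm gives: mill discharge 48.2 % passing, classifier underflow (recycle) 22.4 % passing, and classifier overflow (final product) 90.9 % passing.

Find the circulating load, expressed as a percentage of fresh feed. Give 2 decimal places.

CL = 165.50 %

Classifier node, passing 300 µm:
(1+r)d = ru + o → r = (o−d)/(d−u)
r = (90.9 − 48.2)/(48.2 − 22.4) = 42.7/25.8 = 1.6550
CL = 100·r = 165.50 %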